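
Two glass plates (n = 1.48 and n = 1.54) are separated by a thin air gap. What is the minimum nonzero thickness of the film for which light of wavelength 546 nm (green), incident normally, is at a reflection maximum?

137 nm

Ray reflecting at the top interface goes from n = 1.48 toward n = 1.0: no phase shift.
Ray reflecting at the bottom interface goes from n = 1.0 toward n = 1.54: a half-wave phase shift.
Exactly one π shift → a net half-wave offset.
For bright reflection here: 2 n t = (m + ½) λ.
Minimum at m = 0: t = λ / (4 n) = 546 / (4 × 1.0) = 137 nm.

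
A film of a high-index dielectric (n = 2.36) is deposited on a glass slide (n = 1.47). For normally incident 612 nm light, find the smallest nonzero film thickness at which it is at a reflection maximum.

Top surface (1.0 → 2.36): reflection off a higher-index medium gives a half-wave phase shift.
At the lower boundary (n = 2.36 to n = 1.47) the reflected ray undergoes no phase shift.
The two reflections differ by half a wavelength.
So the condition for constructive reflection is 2 n t = (m + ½) λ.
Minimum at m = 0: t = λ / (4 n) = 612 / (4 × 2.36) = 64.8 nm.

64.8 nm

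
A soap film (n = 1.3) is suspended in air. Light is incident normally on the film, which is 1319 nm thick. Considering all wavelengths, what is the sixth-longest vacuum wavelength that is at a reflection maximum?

624 nm

Ray reflecting at the top interface goes from n = 1.0 toward n = 1.3: a half-wave phase shift.
Bottom surface (1.3 → 1.0): reflection off a lower-index medium gives no phase shift.
Net: one phase inversion between the two reflected rays.
With one net inversion, constructive interference in reflection requires 2 n t = (m + ½) λ.
λ = 2 n t / (m + ½). The sixth-longest wavelength is m = 5: λ = 2 × 1.3 × 1319 / 5.50 = 624 nm.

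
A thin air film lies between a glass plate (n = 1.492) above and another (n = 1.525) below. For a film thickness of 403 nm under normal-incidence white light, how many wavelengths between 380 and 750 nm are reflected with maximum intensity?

At the upper boundary (n = 1.492 to n = 1.0) the reflected ray undergoes no phase shift.
Bottom surface (1.0 → 1.525): reflection off a higher-index medium gives a half-wave phase shift.
Exactly one π shift → a net half-wave offset.
With one net inversion, constructive interference in reflection requires 2 n t = (m + ½) λ.
λ = 2 n t / (m + ½) = 806 / (m + ½) nm.
m=0: 1612 nm (IR); m=1: 537 nm (visible); m=2: 322 nm (UV).

1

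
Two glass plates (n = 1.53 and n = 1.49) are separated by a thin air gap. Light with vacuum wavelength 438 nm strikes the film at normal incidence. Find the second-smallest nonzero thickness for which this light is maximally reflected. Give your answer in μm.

At the upper boundary (n = 1.53 to n = 1.0) the reflected ray undergoes no phase shift.
Bottom surface (1.0 → 1.49): reflection off a higher-index medium gives a half-wave phase shift.
The two reflections differ by half a wavelength.
For strong reflection here: 2 n t = (m + ½) λ.
The second-smallest nonzero thickness corresponds to m = 1: t = (m + ½) λ / (2 n) = 1.50 × 438 / (2 × 1.0) = 329 nm.

0.329 μm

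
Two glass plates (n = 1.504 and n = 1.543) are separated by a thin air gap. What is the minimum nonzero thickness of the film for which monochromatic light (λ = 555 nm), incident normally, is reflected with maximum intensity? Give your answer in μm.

0.139 μm

Top surface (1.504 → 1.0): reflection off a lower-index medium gives no phase shift.
Ray reflecting at the bottom interface goes from n = 1.0 toward n = 1.543: a half-wave phase shift.
The two reflections differ by half a wavelength.
With one net inversion, constructive interference in reflection requires 2 n t = (m + ½) λ.
Minimum at m = 0: t = λ / (4 n) = 555 / (4 × 1.0) = 139 nm.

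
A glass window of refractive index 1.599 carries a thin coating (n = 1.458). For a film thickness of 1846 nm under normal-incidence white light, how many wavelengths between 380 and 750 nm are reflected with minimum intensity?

At the upper boundary (n = 1.0 to n = 1.458) the reflected ray undergoes a half-wave phase shift.
At the lower boundary (n = 1.458 to n = 1.599) the reflected ray undergoes a half-wave phase shift.
Net: no relative phase inversion (both shifts match).
With no net inversion, destructive interference in reflection requires 2 n t = (m + ½) λ.
λ = 2 n t / (m + ½) = 5383 / (m + ½) nm.
m=6: 828 nm (IR); m=7: 718 nm (visible); m=8: 633 nm (visible); m=9: 567 nm (visible); m=10: 513 nm (visible); m=11: 468 nm (visible); m=12: 431 nm (visible); m=13: 399 nm (visible); m=14: 371 nm (UV).

7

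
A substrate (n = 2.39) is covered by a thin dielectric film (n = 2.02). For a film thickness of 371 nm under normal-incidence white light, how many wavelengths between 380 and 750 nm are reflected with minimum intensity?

Ray reflecting at the top interface goes from n = 1.0 toward n = 2.02: a half-wave phase shift.
Bottom surface (2.02 → 2.39): reflection off a higher-index medium gives a half-wave phase shift.
Zero or two π shifts → no net half-wave offset.
So the condition for destructive reflection is 2 n t = (m + ½) λ.
λ = 2 n t / (m + ½) = 1499 / (m + ½) nm.
m=1: 999 nm (IR); m=2: 600 nm (visible); m=3: 428 nm (visible); m=4: 333 nm (UV).

2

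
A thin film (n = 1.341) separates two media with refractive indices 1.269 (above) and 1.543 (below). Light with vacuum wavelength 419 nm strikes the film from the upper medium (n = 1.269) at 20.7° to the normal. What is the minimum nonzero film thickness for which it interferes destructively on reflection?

82.9 nm

Top surface (1.269 → 1.341): reflection off a higher-index medium gives a half-wave phase shift.
Bottom surface (1.341 → 1.543): reflection off a higher-index medium gives a half-wave phase shift.
The two reflections carry the same phase change, so no net offset.
For dark reflection here: 2 n t cos θ_r = (m + ½) λ.
Snell's law: 1.269 sin 20.7° = 1.341 sin θ_r → sin θ_r = 0.334, cos θ_r = 0.942.
Minimum at m = 0: t = λ / (4 n cos θ_r) = 419 / (4 × 1.341 × 0.942) = 82.9 nm.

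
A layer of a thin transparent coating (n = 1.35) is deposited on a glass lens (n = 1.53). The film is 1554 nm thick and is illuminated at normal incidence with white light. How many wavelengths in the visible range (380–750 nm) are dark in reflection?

At the upper boundary (n = 1.0 to n = 1.35) the reflected ray undergoes a half-wave phase shift.
Bottom surface (1.35 → 1.53): reflection off a higher-index medium gives a half-wave phase shift.
The two reflections carry the same phase change, so no net offset.
So the condition for destructive reflection is 2 n t = (m + ½) λ.
λ = 2 n t / (m + ½) = 4196 / (m + ½) nm.
m=5: 763 nm (IR); m=6: 646 nm (visible); m=7: 559 nm (visible); m=8: 494 nm (visible); m=9: 442 nm (visible); m=10: 400 nm (visible); m=11: 365 nm (UV).

5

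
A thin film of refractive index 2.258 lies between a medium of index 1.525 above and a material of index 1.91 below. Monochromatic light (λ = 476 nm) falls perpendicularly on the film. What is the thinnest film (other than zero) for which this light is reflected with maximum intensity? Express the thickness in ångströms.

Ray reflecting at the top interface goes from n = 1.525 toward n = 2.258: a half-wave phase shift.
At the lower boundary (n = 2.258 to n = 1.91) the reflected ray undergoes no phase shift.
Net: one phase inversion between the two reflected rays.
For bright reflection here: 2 n t = (m + ½) λ.
Minimum at m = 0: t = λ / (4 n) = 476 / (4 × 2.258) = 52.7 nm.

527 Å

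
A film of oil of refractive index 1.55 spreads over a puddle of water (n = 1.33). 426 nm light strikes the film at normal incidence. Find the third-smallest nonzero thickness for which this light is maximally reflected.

Top surface (1.0 → 1.55): reflection off a higher-index medium gives a half-wave phase shift.
At the lower boundary (n = 1.55 to n = 1.33) the reflected ray undergoes no phase shift.
The two reflections differ by half a wavelength.
With one net inversion, constructive interference in reflection requires 2 n t = (m + ½) λ.
The third-smallest nonzero thickness corresponds to m = 2: t = (m + ½) λ / (2 n) = 2.50 × 426 / (2 × 1.55) = 344 nm.

344 nm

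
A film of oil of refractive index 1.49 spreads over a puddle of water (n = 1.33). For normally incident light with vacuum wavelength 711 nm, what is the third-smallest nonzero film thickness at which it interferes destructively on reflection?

Ray reflecting at the top interface goes from n = 1.0 toward n = 1.49: a half-wave phase shift.
Bottom surface (1.49 → 1.33): reflection off a lower-index medium gives no phase shift.
Exactly one π shift → a net half-wave offset.
For dark reflection here: 2 n t = m λ.
The third-smallest nonzero thickness corresponds to m = 3: t = m λ / (2 n) = 3.00 × 711 / (2 × 1.49) = 716 nm.

716 nm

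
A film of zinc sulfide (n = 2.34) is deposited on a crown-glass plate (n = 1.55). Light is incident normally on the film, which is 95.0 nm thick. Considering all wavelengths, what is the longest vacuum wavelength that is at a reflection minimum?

445 nm

At the upper boundary (n = 1.0 to n = 2.34) the reflected ray undergoes a half-wave phase shift.
Bottom surface (2.34 → 1.55): reflection off a lower-index medium gives no phase shift.
Exactly one π shift → a net half-wave offset.
With one net inversion, destructive interference in reflection requires 2 n t = m λ.
λ = 2 n t / m. The longest wavelength is m = 1: λ = 2 × 2.34 × 95.0 / 1.00 = 445 nm.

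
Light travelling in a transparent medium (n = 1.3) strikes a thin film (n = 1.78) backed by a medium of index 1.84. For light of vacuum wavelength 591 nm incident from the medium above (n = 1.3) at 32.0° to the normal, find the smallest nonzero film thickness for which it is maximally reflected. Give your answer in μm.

Top surface (1.3 → 1.78): reflection off a higher-index medium gives a half-wave phase shift.
Ray reflecting at the bottom interface goes from n = 1.78 toward n = 1.84: a half-wave phase shift.
The two reflections carry the same phase change, so no net offset.
With no net inversion, constructive interference in reflection requires 2 n t cos θ_r = m λ.
Snell's law: 1.3 sin 32.0° = 1.78 sin θ_r → sin θ_r = 0.387, cos θ_r = 0.922.
Minimum nonzero at m = 1: t = λ / (2 n cos θ_r) = 591 / (2 × 1.78 × 0.922) = 180 nm.

0.180 μm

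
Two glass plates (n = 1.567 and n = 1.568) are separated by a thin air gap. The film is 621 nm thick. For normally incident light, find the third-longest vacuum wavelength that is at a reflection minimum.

414 nm

Ray reflecting at the top interface goes from n = 1.567 toward n = 1.0: no phase shift.
Bottom surface (1.0 → 1.568): reflection off a higher-index medium gives a half-wave phase shift.
The two reflections differ by half a wavelength.
With one net inversion, destructive interference in reflection requires 2 n t = m λ.
λ = 2 n t / m. The third-longest wavelength is m = 3: λ = 2 × 1.0 × 621 / 3.00 = 414 nm.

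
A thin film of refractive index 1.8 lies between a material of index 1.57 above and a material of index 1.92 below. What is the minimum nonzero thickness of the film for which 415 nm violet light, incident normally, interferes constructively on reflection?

115 nm

At the upper boundary (n = 1.57 to n = 1.8) the reflected ray undergoes a half-wave phase shift.
At the lower boundary (n = 1.8 to n = 1.92) the reflected ray undergoes a half-wave phase shift.
The two reflections carry the same phase change, so no net offset.
So the condition for constructive reflection is 2 n t = m λ.
Minimum nonzero at m = 1: t = λ / (2 n) = 415 / (2 × 1.8) = 115 nm.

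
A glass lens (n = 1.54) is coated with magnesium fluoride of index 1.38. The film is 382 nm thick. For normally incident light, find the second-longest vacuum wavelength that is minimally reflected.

703 nm

At the upper boundary (n = 1.0 to n = 1.38) the reflected ray undergoes a half-wave phase shift.
At the lower boundary (n = 1.38 to n = 1.54) the reflected ray undergoes a half-wave phase shift.
Net: no relative phase inversion (both shifts match).
For dark reflection here: 2 n t = (m + ½) λ.
λ = 2 n t / (m + ½). The second-longest wavelength is m = 1: λ = 2 × 1.38 × 382 / 1.50 = 703 nm.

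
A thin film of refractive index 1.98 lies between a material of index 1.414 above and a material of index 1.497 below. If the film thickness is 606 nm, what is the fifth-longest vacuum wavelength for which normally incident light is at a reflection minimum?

480 nm

Ray reflecting at the top interface goes from n = 1.414 toward n = 1.98: a half-wave phase shift.
Ray reflecting at the bottom interface goes from n = 1.98 toward n = 1.497: no phase shift.
The two reflections differ by half a wavelength.
For weak reflection here: 2 n t = m λ.
λ = 2 n t / m. The fifth-longest wavelength is m = 5: λ = 2 × 1.98 × 606 / 5.00 = 480 nm.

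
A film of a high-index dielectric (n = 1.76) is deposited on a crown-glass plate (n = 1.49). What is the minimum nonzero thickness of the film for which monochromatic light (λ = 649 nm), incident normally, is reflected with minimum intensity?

At the upper boundary (n = 1.0 to n = 1.76) the reflected ray undergoes a half-wave phase shift.
Ray reflecting at the bottom interface goes from n = 1.76 toward n = 1.49: no phase shift.
Net: one phase inversion between the two reflected rays.
So the condition for destructive reflection is 2 n t = m λ.
Minimum nonzero at m = 1: t = λ / (2 n) = 649 / (2 × 1.76) = 184 nm.

184 nm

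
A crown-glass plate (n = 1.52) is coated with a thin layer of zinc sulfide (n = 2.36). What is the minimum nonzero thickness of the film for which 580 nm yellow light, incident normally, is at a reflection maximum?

Ray reflecting at the top interface goes from n = 1.0 toward n = 2.36: a half-wave phase shift.
At the lower boundary (n = 2.36 to n = 1.52) the reflected ray undergoes no phase shift.
Exactly one π shift → a net half-wave offset.
With one net inversion, constructive interference in reflection requires 2 n t = (m + ½) λ.
Minimum at m = 0: t = λ / (4 n) = 580 / (4 × 2.36) = 61.4 nm.

61.4 nm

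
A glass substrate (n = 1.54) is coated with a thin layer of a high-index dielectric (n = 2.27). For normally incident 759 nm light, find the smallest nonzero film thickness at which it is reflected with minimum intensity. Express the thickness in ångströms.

Ray reflecting at the top interface goes from n = 1.0 toward n = 2.27: a half-wave phase shift.
Bottom surface (2.27 → 1.54): reflection off a lower-index medium gives no phase shift.
Net: one phase inversion between the two reflected rays.
So the condition for destructive reflection is 2 n t = m λ.
Minimum nonzero at m = 1: t = λ / (2 n) = 759 / (2 × 2.27) = 167 nm.

1672 Å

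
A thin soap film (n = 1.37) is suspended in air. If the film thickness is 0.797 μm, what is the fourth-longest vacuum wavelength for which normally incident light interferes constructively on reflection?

Top surface (1.0 → 1.37): reflection off a higher-index medium gives a half-wave phase shift.
Ray reflecting at the bottom interface goes from n = 1.37 toward n = 1.0: no phase shift.
Net: one phase inversion between the two reflected rays.
So the condition for constructive reflection is 2 n t = (m + ½) λ.
λ = 2 n t / (m + ½). The fourth-longest wavelength is m = 3: λ = 2 × 1.37 × 797 / 3.50 = 624 nm.

624 nm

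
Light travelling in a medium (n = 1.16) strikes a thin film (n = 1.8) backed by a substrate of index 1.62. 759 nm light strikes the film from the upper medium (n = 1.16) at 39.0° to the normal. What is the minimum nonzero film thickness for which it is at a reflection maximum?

At the upper boundary (n = 1.16 to n = 1.8) the reflected ray undergoes a half-wave phase shift.
Bottom surface (1.8 → 1.62): reflection off a lower-index medium gives no phase shift.
The two reflections differ by half a wavelength.
With one net inversion, constructive interference in reflection requires 2 n t cos θ_r = (m + ½) λ.
Snell's law: 1.16 sin 39.0° = 1.8 sin θ_r → sin θ_r = 0.406, cos θ_r = 0.914.
Minimum at m = 0: t = λ / (4 n cos θ_r) = 759 / (4 × 1.8 × 0.914) = 115 nm.

115 nm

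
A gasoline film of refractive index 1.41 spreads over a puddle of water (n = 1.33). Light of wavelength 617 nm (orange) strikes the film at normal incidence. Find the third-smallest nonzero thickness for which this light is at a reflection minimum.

656 nm

Ray reflecting at the top interface goes from n = 1.0 toward n = 1.41: a half-wave phase shift.
At the lower boundary (n = 1.41 to n = 1.33) the reflected ray undergoes no phase shift.
The two reflections differ by half a wavelength.
With one net inversion, destructive interference in reflection requires 2 n t = m λ.
The third-smallest nonzero thickness corresponds to m = 3: t = m λ / (2 n) = 3.00 × 617 / (2 × 1.41) = 656 nm.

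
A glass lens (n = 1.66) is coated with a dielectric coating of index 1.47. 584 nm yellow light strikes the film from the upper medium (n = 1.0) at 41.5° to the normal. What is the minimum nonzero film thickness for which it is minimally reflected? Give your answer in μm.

0.111 μm

At the upper boundary (n = 1.0 to n = 1.47) the reflected ray undergoes a half-wave phase shift.
Bottom surface (1.47 → 1.66): reflection off a higher-index medium gives a half-wave phase shift.
The two reflections carry the same phase change, so no net offset.
For weak reflection here: 2 n t cos θ_r = (m + ½) λ.
Snell's law: 1.0 sin 41.5° = 1.47 sin θ_r → sin θ_r = 0.451, cos θ_r = 0.893.
Minimum at m = 0: t = λ / (4 n cos θ_r) = 584 / (4 × 1.47 × 0.893) = 111 nm.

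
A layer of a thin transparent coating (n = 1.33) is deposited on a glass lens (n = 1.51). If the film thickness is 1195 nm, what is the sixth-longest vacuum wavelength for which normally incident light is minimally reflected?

578 nm

At the upper boundary (n = 1.0 to n = 1.33) the reflected ray undergoes a half-wave phase shift.
Bottom surface (1.33 → 1.51): reflection off a higher-index medium gives a half-wave phase shift.
Zero or two π shifts → no net half-wave offset.
So the condition for destructive reflection is 2 n t = (m + ½) λ.
λ = 2 n t / (m + ½). The sixth-longest wavelength is m = 5: λ = 2 × 1.33 × 1195 / 5.50 = 578 nm.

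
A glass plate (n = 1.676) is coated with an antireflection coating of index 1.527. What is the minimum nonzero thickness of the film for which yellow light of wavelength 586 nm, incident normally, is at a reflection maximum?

192 nm

At the upper boundary (n = 1.0 to n = 1.527) the reflected ray undergoes a half-wave phase shift.
At the lower boundary (n = 1.527 to n = 1.676) the reflected ray undergoes a half-wave phase shift.
Zero or two π shifts → no net half-wave offset.
With no net inversion, constructive interference in reflection requires 2 n t = m λ.
Minimum nonzero at m = 1: t = λ / (2 n) = 586 / (2 × 1.527) = 192 nm.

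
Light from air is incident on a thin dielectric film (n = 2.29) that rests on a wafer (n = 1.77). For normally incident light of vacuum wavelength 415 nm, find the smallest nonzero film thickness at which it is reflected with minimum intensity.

Ray reflecting at the top interface goes from n = 1.0 toward n = 2.29: a half-wave phase shift.
At the lower boundary (n = 2.29 to n = 1.77) the reflected ray undergoes no phase shift.
Exactly one π shift → a net half-wave offset.
So the condition for destructive reflection is 2 n t = m λ.
Minimum nonzero at m = 1: t = λ / (2 n) = 415 / (2 × 2.29) = 90.6 nm.

90.6 nm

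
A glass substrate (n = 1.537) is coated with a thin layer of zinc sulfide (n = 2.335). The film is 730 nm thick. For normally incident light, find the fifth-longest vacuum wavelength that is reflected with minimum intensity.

Ray reflecting at the top interface goes from n = 1.0 toward n = 2.335: a half-wave phase shift.
At the lower boundary (n = 2.335 to n = 1.537) the reflected ray undergoes no phase shift.
Exactly one π shift → a net half-wave offset.
So the condition for destructive reflection is 2 n t = m λ.
λ = 2 n t / m. The fifth-longest wavelength is m = 5: λ = 2 × 2.335 × 730 / 5.00 = 682 nm.

682 nm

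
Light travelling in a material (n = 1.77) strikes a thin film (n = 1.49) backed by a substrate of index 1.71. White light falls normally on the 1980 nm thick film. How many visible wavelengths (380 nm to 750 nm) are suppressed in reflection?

Top surface (1.77 → 1.49): reflection off a lower-index medium gives no phase shift.
At the lower boundary (n = 1.49 to n = 1.71) the reflected ray undergoes a half-wave phase shift.
Exactly one π shift → a net half-wave offset.
So the condition for destructive reflection is 2 n t = m λ.
λ = 2 n t / m = 5900 / m nm.
m=7: 843 nm (IR); m=8: 738 nm (visible); m=9: 656 nm (visible); m=10: 590 nm (visible); m=11: 536 nm (visible); m=12: 492 nm (visible); m=13: 454 nm (visible); m=14: 421 nm (visible); m=15: 393 nm (visible); m=16: 369 nm (UV).

8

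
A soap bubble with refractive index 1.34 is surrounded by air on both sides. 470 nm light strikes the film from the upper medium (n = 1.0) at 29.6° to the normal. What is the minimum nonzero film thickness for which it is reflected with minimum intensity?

189 nm

At the upper boundary (n = 1.0 to n = 1.34) the reflected ray undergoes a half-wave phase shift.
Ray reflecting at the bottom interface goes from n = 1.34 toward n = 1.0: no phase shift.
Net: one phase inversion between the two reflected rays.
With one net inversion, destructive interference in reflection requires 2 n t cos θ_r = m λ.
Snell's law: 1.0 sin 29.6° = 1.34 sin θ_r → sin θ_r = 0.369, cos θ_r = 0.930.
Minimum nonzero at m = 1: t = λ / (2 n cos θ_r) = 470 / (2 × 1.34 × 0.930) = 189 nm.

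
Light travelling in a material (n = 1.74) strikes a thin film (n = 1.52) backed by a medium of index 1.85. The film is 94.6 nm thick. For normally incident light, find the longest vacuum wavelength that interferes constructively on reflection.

575 nm

At the upper boundary (n = 1.74 to n = 1.52) the reflected ray undergoes no phase shift.
At the lower boundary (n = 1.52 to n = 1.85) the reflected ray undergoes a half-wave phase shift.
Exactly one π shift → a net half-wave offset.
With one net inversion, constructive interference in reflection requires 2 n t = (m + ½) λ.
λ = 2 n t / (m + ½). The longest wavelength is m = 0: λ = 2 × 1.52 × 94.6 / 0.500 = 575 nm.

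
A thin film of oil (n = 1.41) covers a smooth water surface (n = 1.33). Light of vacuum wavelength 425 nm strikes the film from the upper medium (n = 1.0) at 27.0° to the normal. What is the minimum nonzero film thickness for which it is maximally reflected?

79.6 nm

Ray reflecting at the top interface goes from n = 1.0 toward n = 1.41: a half-wave phase shift.
Bottom surface (1.41 → 1.33): reflection off a lower-index medium gives no phase shift.
Exactly one π shift → a net half-wave offset.
For bright reflection here: 2 n t cos θ_r = (m + ½) λ.
Snell's law: 1.0 sin 27.0° = 1.41 sin θ_r → sin θ_r = 0.322, cos θ_r = 0.947.
Minimum at m = 0: t = λ / (4 n cos θ_r) = 425 / (4 × 1.41 × 0.947) = 79.6 nm.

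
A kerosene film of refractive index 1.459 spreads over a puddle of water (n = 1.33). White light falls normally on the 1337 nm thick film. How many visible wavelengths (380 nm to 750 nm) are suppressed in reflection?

Top surface (1.0 → 1.459): reflection off a higher-index medium gives a half-wave phase shift.
Bottom surface (1.459 → 1.33): reflection off a lower-index medium gives no phase shift.
The two reflections differ by half a wavelength.
So the condition for destructive reflection is 2 n t = m λ.
λ = 2 n t / m = 3901 / m nm.
m=5: 780 nm (IR); m=6: 650 nm (visible); m=7: 557 nm (visible); m=8: 488 nm (visible); m=9: 433 nm (visible); m=10: 390 nm (visible); m=11: 355 nm (UV).

5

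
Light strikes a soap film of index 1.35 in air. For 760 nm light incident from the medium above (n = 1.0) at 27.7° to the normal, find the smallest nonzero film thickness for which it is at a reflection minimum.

Top surface (1.0 → 1.35): reflection off a higher-index medium gives a half-wave phase shift.
Bottom surface (1.35 → 1.0): reflection off a lower-index medium gives no phase shift.
Net: one phase inversion between the two reflected rays.
So the condition for destructive reflection is 2 n t cos θ_r = m λ.
Snell's law: 1.0 sin 27.7° = 1.35 sin θ_r → sin θ_r = 0.344, cos θ_r = 0.939.
Minimum nonzero at m = 1: t = λ / (2 n cos θ_r) = 760 / (2 × 1.35 × 0.939) = 300 nm.

300 nm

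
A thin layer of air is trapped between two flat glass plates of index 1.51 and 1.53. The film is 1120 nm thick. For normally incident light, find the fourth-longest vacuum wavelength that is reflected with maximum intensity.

Ray reflecting at the top interface goes from n = 1.51 toward n = 1.0: no phase shift.
Bottom surface (1.0 → 1.53): reflection off a higher-index medium gives a half-wave phase shift.
Net: one phase inversion between the two reflected rays.
For strong reflection here: 2 n t = (m + ½) λ.
λ = 2 n t / (m + ½). The fourth-longest wavelength is m = 3: λ = 2 × 1.0 × 1120 / 3.50 = 640 nm.

640 nm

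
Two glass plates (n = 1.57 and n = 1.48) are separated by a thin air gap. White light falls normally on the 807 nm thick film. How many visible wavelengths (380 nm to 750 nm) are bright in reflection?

2

At the upper boundary (n = 1.57 to n = 1.0) the reflected ray undergoes no phase shift.
Bottom surface (1.0 → 1.48): reflection off a higher-index medium gives a half-wave phase shift.
The two reflections differ by half a wavelength.
For strong reflection here: 2 n t = (m + ½) λ.
λ = 2 n t / (m + ½) = 1614 / (m + ½) nm.
m=1: 1076 nm (IR); m=2: 646 nm (visible); m=3: 461 nm (visible); m=4: 359 nm (UV).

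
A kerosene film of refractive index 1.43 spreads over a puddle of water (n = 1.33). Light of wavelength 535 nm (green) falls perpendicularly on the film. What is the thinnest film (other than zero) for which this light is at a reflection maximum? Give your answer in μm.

Ray reflecting at the top interface goes from n = 1.0 toward n = 1.43: a half-wave phase shift.
Bottom surface (1.43 → 1.33): reflection off a lower-index medium gives no phase shift.
Exactly one π shift → a net half-wave offset.
So the condition for constructive reflection is 2 n t = (m + ½) λ.
Minimum at m = 0: t = λ / (4 n) = 535 / (4 × 1.43) = 93.5 nm.

0.0935 μm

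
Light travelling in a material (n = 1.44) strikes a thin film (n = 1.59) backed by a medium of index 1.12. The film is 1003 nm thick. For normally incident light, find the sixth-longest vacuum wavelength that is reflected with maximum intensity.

Ray reflecting at the top interface goes from n = 1.44 toward n = 1.59: a half-wave phase shift.
Bottom surface (1.59 → 1.12): reflection off a lower-index medium gives no phase shift.
The two reflections differ by half a wavelength.
With one net inversion, constructive interference in reflection requires 2 n t = (m + ½) λ.
λ = 2 n t / (m + ½). The sixth-longest wavelength is m = 5: λ = 2 × 1.59 × 1003 / 5.50 = 580 nm.

580 nm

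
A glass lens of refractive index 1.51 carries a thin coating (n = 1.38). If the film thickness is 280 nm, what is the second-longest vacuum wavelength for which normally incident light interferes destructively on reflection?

Top surface (1.0 → 1.38): reflection off a higher-index medium gives a half-wave phase shift.
Ray reflecting at the bottom interface goes from n = 1.38 toward n = 1.51: a half-wave phase shift.
Net: no relative phase inversion (both shifts match).
For weak reflection here: 2 n t = (m + ½) λ.
λ = 2 n t / (m + ½). The second-longest wavelength is m = 1: λ = 2 × 1.38 × 280 / 1.50 = 515 nm.

515 nm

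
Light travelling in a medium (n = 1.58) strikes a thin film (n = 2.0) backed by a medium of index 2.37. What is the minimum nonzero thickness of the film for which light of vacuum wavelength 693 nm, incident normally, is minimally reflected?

86.6 nm

Top surface (1.58 → 2.0): reflection off a higher-index medium gives a half-wave phase shift.
Ray reflecting at the bottom interface goes from n = 2.0 toward n = 2.37: a half-wave phase shift.
The two reflections carry the same phase change, so no net offset.
So the condition for destructive reflection is 2 n t = (m + ½) λ.
Minimum at m = 0: t = λ / (4 n) = 693 / (4 × 2.0) = 86.6 nm.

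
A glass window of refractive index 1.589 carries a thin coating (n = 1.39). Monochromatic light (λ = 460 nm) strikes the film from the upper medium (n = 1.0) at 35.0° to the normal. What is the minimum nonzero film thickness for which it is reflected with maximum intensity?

182 nm

At the upper boundary (n = 1.0 to n = 1.39) the reflected ray undergoes a half-wave phase shift.
Bottom surface (1.39 → 1.589): reflection off a higher-index medium gives a half-wave phase shift.
The two reflections carry the same phase change, so no net offset.
With no net inversion, constructive interference in reflection requires 2 n t cos θ_r = m λ.
Snell's law: 1.0 sin 35.0° = 1.39 sin θ_r → sin θ_r = 0.413, cos θ_r = 0.911.
Minimum nonzero at m = 1: t = λ / (2 n cos θ_r) = 460 / (2 × 1.39 × 0.911) = 182 nm.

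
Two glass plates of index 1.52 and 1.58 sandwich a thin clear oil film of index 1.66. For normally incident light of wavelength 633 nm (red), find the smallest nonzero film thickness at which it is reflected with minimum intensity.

Top surface (1.52 → 1.66): reflection off a higher-index medium gives a half-wave phase shift.
At the lower boundary (n = 1.66 to n = 1.58) the reflected ray undergoes no phase shift.
Exactly one π shift → a net half-wave offset.
So the condition for destructive reflection is 2 n t = m λ.
Minimum nonzero at m = 1: t = λ / (2 n) = 633 / (2 × 1.66) = 191 nm.

191 nm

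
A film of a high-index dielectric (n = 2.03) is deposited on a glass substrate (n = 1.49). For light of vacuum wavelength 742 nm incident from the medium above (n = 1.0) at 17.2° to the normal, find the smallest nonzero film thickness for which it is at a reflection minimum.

Ray reflecting at the top interface goes from n = 1.0 toward n = 2.03: a half-wave phase shift.
At the lower boundary (n = 2.03 to n = 1.49) the reflected ray undergoes no phase shift.
The two reflections differ by half a wavelength.
So the condition for destructive reflection is 2 n t cos θ_r = m λ.
Snell's law: 1.0 sin 17.2° = 2.03 sin θ_r → sin θ_r = 0.146, cos θ_r = 0.989.
Minimum nonzero at m = 1: t = λ / (2 n cos θ_r) = 742 / (2 × 2.03 × 0.989) = 185 nm.

185 nm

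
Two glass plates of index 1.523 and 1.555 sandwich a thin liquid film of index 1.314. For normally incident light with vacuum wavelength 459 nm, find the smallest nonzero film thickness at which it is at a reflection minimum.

Ray reflecting at the top interface goes from n = 1.523 toward n = 1.314: no phase shift.
Ray reflecting at the bottom interface goes from n = 1.314 toward n = 1.555: a half-wave phase shift.
The two reflections differ by half a wavelength.
With one net inversion, destructive interference in reflection requires 2 n t = m λ.
Minimum nonzero at m = 1: t = λ / (2 n) = 459 / (2 × 1.314) = 175 nm.

175 nm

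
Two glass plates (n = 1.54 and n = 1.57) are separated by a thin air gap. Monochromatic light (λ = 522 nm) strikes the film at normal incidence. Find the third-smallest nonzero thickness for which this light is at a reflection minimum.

At the upper boundary (n = 1.54 to n = 1.0) the reflected ray undergoes no phase shift.
Ray reflecting at the bottom interface goes from n = 1.0 toward n = 1.57: a half-wave phase shift.
Exactly one π shift → a net half-wave offset.
For weak reflection here: 2 n t = m λ.
The third-smallest nonzero thickness corresponds to m = 3: t = m λ / (2 n) = 3.00 × 522 / (2 × 1.0) = 783 nm.

783 nm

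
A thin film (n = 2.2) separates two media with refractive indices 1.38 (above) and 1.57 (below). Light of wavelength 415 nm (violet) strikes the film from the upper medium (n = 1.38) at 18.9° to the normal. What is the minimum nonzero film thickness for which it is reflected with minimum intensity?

96.3 nm

Top surface (1.38 → 2.2): reflection off a higher-index medium gives a half-wave phase shift.
Bottom surface (2.2 → 1.57): reflection off a lower-index medium gives no phase shift.
The two reflections differ by half a wavelength.
With one net inversion, destructive interference in reflection requires 2 n t cos θ_r = m λ.
Snell's law: 1.38 sin 18.9° = 2.2 sin θ_r → sin θ_r = 0.203, cos θ_r = 0.979.
Minimum nonzero at m = 1: t = λ / (2 n cos θ_r) = 415 / (2 × 2.2 × 0.979) = 96.3 nm.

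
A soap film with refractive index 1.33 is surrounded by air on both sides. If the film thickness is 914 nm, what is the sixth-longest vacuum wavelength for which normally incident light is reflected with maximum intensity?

442 nm

Top surface (1.0 → 1.33): reflection off a higher-index medium gives a half-wave phase shift.
At the lower boundary (n = 1.33 to n = 1.0) the reflected ray undergoes no phase shift.
Exactly one π shift → a net half-wave offset.
With one net inversion, constructive interference in reflection requires 2 n t = (m + ½) λ.
λ = 2 n t / (m + ½). The sixth-longest wavelength is m = 5: λ = 2 × 1.33 × 914 / 5.50 = 442 nm.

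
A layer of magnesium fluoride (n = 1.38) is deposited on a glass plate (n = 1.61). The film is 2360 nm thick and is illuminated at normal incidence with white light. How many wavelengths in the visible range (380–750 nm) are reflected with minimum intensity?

8

Top surface (1.0 → 1.38): reflection off a higher-index medium gives a half-wave phase shift.
Bottom surface (1.38 → 1.61): reflection off a higher-index medium gives a half-wave phase shift.
Zero or two π shifts → no net half-wave offset.
For weak reflection here: 2 n t = (m + ½) λ.
λ = 2 n t / (m + ½) = 6514 / (m + ½) nm.
m=8: 766 nm (IR); m=9: 686 nm (visible); m=10: 620 nm (visible); m=11: 566 nm (visible); m=12: 521 nm (visible); m=13: 482 nm (visible); m=14: 449 nm (visible); m=15: 420 nm (visible); m=16: 395 nm (visible); m=17: 372 nm (UV).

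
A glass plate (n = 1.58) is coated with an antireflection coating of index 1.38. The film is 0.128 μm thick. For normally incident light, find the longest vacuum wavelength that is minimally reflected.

Top surface (1.0 → 1.38): reflection off a higher-index medium gives a half-wave phase shift.
Ray reflecting at the bottom interface goes from n = 1.38 toward n = 1.58: a half-wave phase shift.
Net: no relative phase inversion (both shifts match).
So the condition for destructive reflection is 2 n t = (m + ½) λ.
λ = 2 n t / (m + ½). The longest wavelength is m = 0: λ = 2 × 1.38 × 128 / 0.500 = 707 nm.

707 nm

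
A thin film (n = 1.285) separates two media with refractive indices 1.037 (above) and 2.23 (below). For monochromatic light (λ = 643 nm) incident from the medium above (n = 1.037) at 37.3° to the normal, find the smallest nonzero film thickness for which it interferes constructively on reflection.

287 nm

Ray reflecting at the top interface goes from n = 1.037 toward n = 1.285: a half-wave phase shift.
Ray reflecting at the bottom interface goes from n = 1.285 toward n = 2.23: a half-wave phase shift.
Net: no relative phase inversion (both shifts match).
So the condition for constructive reflection is 2 n t cos θ_r = m λ.
Snell's law: 1.037 sin 37.3° = 1.285 sin θ_r → sin θ_r = 0.489, cos θ_r = 0.872.
Minimum nonzero at m = 1: t = λ / (2 n cos θ_r) = 643 / (2 × 1.285 × 0.872) = 287 nm.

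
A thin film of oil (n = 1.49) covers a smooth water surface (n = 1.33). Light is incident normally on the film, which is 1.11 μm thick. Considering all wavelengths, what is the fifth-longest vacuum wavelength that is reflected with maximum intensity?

735 nm

At the upper boundary (n = 1.0 to n = 1.49) the reflected ray undergoes a half-wave phase shift.
Ray reflecting at the bottom interface goes from n = 1.49 toward n = 1.33: no phase shift.
Net: one phase inversion between the two reflected rays.
So the condition for constructive reflection is 2 n t = (m + ½) λ.
λ = 2 n t / (m + ½). The fifth-longest wavelength is m = 4: λ = 2 × 1.49 × 1110 / 4.50 = 735 nm.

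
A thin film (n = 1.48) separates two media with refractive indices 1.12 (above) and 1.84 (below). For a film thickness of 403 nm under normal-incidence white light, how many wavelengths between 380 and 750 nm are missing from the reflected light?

Top surface (1.12 → 1.48): reflection off a higher-index medium gives a half-wave phase shift.
Bottom surface (1.48 → 1.84): reflection off a higher-index medium gives a half-wave phase shift.
Zero or two π shifts → no net half-wave offset.
With no net inversion, destructive interference in reflection requires 2 n t = (m + ½) λ.
λ = 2 n t / (m + ½) = 1193 / (m + ½) nm.
m=1: 795 nm (IR); m=2: 477 nm (visible); m=3: 341 nm (UV).

1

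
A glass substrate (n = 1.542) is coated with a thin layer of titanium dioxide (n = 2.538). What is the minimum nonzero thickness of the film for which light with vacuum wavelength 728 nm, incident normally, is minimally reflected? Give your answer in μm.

At the upper boundary (n = 1.0 to n = 2.538) the reflected ray undergoes a half-wave phase shift.
At the lower boundary (n = 2.538 to n = 1.542) the reflected ray undergoes no phase shift.
Exactly one π shift → a net half-wave offset.
So the condition for destructive reflection is 2 n t = m λ.
Minimum nonzero at m = 1: t = λ / (2 n) = 728 / (2 × 2.538) = 143 nm.

0.143 μm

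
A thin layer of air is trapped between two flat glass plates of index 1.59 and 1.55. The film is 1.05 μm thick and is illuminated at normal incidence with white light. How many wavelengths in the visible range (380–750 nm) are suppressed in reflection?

3

Top surface (1.59 → 1.0): reflection off a lower-index medium gives no phase shift.
Ray reflecting at the bottom interface goes from n = 1.0 toward n = 1.55: a half-wave phase shift.
The two reflections differ by half a wavelength.
So the condition for destructive reflection is 2 n t = m λ.
λ = 2 n t / m = 2100 / m nm.
m=2: 1050 nm (IR); m=3: 700 nm (visible); m=4: 525 nm (visible); m=5: 420 nm (visible); m=6: 350 nm (UV).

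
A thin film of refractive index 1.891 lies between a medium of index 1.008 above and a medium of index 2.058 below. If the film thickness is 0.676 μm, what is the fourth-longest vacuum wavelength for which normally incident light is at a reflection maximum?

Top surface (1.008 → 1.891): reflection off a higher-index medium gives a half-wave phase shift.
At the lower boundary (n = 1.891 to n = 2.058) the reflected ray undergoes a half-wave phase shift.
Net: no relative phase inversion (both shifts match).
For maximum reflection here: 2 n t = m λ.
λ = 2 n t / m. The fourth-longest wavelength is m = 4: λ = 2 × 1.891 × 676 / 4.00 = 639 nm.

639 nm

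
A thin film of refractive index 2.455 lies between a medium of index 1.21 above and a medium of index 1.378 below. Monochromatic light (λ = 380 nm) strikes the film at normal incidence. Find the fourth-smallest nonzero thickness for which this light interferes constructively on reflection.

Ray reflecting at the top interface goes from n = 1.21 toward n = 2.455: a half-wave phase shift.
At the lower boundary (n = 2.455 to n = 1.378) the reflected ray undergoes no phase shift.
The two reflections differ by half a wavelength.
With one net inversion, constructive interference in reflection requires 2 n t = (m + ½) λ.
The fourth-smallest nonzero thickness corresponds to m = 3: t = (m + ½) λ / (2 n) = 3.50 × 380 / (2 × 2.455) = 271 nm.

271 nm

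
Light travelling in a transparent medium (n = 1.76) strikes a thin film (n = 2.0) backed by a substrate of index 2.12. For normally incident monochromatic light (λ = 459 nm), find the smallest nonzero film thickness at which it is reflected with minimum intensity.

At the upper boundary (n = 1.76 to n = 2.0) the reflected ray undergoes a half-wave phase shift.
At the lower boundary (n = 2.0 to n = 2.12) the reflected ray undergoes a half-wave phase shift.
Zero or two π shifts → no net half-wave offset.
With no net inversion, destructive interference in reflection requires 2 n t = (m + ½) λ.
Minimum at m = 0: t = λ / (4 n) = 459 / (4 × 2.0) = 57.4 nm.

57.4 nm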